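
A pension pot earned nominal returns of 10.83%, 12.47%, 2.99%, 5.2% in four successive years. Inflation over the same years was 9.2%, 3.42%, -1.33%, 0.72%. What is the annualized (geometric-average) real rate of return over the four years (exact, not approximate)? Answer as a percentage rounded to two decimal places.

4.74%

Nominal growth factor = 1.1083 × 1.1247 × 1.0299 × 1.0520 = 1.35053184
Price-level growth factor = 1.0920 × 1.0342 × 0.9867 × 1.0072 = 1.12234924
Real growth factor = 1.35053184 / 1.12234924 = 1.20330801
Annualized real rate = 1.20330801^(1/4) − 1 = 4.7356% → 4.74%.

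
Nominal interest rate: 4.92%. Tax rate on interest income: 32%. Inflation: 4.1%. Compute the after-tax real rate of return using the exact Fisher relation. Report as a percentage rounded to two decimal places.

After-tax nominal return = 4.92% × (1 − 0.32) = 3.3456%.
1 + r = 1.033456 / 1.04100 = 0.992753
After-tax real rate = 0.992753 − 1 → -0.72%.

-0.72%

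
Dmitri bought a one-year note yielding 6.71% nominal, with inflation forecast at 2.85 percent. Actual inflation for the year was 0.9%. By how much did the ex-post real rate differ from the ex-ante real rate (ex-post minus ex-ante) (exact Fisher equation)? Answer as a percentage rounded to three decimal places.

Ex-ante: (1 + 0.0671)/(1 + 0.0285) − 1 = 3.7530%
Ex-post: (1 + 0.0671)/(1 + 0.0090) − 1 = 5.7582%
Difference (ex-post − ex-ante) = 2.0051% → 2.005%.

2.005%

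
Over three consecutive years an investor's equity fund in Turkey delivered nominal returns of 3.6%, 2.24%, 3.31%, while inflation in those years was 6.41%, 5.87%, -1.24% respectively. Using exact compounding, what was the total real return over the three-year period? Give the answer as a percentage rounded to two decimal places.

-1.65%

Compound the nominal returns: 1.0360 × 1.0224 × 1.0331 = 1.094266.
Compound inflation: 1.0641 × 1.0587 × 0.9876 = 1.112593.
Deflate: 1.094266 / 1.112593 = 0.983528.
Total real return = 0.983528 − 1 → -1.65%.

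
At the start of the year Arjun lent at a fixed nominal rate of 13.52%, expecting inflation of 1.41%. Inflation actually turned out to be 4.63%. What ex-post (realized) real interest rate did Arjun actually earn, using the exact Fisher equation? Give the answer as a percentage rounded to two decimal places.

8.50%

Ex-post: (1 + 0.1352)/(1 + 0.0463) − 1 = 8.4966%
So the realized real rate is 8.50%.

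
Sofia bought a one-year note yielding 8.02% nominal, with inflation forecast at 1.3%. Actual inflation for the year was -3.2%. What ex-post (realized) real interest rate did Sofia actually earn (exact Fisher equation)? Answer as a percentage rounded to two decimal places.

11.59%

Ex-post: (1 + 0.0802)/(1 − 0.0320) − 1 = 11.5909%
So the realized real rate is 11.59%.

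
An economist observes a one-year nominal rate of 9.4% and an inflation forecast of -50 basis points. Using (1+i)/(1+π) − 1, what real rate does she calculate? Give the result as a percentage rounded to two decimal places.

9.95%

1 + r = 1.09400 / 0.99500 = 1.099497
r = 1.099497 − 1 = 9.9497%, i.e. 9.95%.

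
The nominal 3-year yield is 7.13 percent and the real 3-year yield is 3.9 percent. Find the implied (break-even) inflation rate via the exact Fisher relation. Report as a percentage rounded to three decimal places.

(1 + π) = (1 + i)/(1 + r) = 1.07130 / 1.03900 = 1.031088
Break-even inflation = 1.031088 − 1 → 3.109%.

3.109%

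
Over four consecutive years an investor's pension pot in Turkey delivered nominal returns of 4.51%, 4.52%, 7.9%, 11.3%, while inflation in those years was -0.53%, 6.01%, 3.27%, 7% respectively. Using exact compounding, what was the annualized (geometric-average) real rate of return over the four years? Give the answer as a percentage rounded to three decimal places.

Compound the nominal returns: 1.0451 × 1.0452 × 1.0790 × 1.1130 = 1.31181882.
Compound inflation: 0.9947 × 1.0601 × 1.0327 × 1.0700 = 1.16519043.
Deflate: 1.31181882 / 1.16519043 = 1.12584072.
Annualized real rate = 1.12584072^(1/4) − 1 = 3.0076% → 3.008%.

3.008%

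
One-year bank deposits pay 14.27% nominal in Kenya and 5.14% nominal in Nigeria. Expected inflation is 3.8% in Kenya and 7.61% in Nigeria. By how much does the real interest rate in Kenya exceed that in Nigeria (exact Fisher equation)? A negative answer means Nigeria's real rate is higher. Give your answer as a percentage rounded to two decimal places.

Kenya: (1 + 0.1427)/(1 + 0.0380) − 1 = 10.0867%
Nigeria: (1 + 0.0514)/(1 + 0.0761) − 1 = -2.2953%
Differential = 10.0867% − (-2.2953%) = 12.3820% → 12.38%.

12.38%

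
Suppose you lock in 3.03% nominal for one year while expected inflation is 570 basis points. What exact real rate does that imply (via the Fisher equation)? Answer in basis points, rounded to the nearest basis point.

-253 basis points

By the Fisher equation, 1 + r = (1 + i)/(1 + π).
1 + r = 1.03030 / 1.05700 = 0.974740
r = 0.974740 − 1 = -2.5260%, i.e. -253 basis points.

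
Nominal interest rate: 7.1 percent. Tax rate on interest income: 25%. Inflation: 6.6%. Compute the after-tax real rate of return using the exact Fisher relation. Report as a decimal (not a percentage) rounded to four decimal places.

After-tax nominal return = 7.1% × (1 − 0.25) = 5.3250%.
1 + r = 1.05325 / 1.06600 = 0.988039
After-tax real rate = 0.988039 − 1 → -0.0120.

-0.0120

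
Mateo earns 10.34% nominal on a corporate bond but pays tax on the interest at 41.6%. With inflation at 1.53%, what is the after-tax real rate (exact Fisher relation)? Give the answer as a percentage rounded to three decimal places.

After-tax nominal return = 10.34% × (1 − 0.416) = 6.03856%.
1 + r = 1.0603856 / 1.01530 = 1.044406
After-tax real rate = 1.044406 − 1 → 4.441%.

4.441%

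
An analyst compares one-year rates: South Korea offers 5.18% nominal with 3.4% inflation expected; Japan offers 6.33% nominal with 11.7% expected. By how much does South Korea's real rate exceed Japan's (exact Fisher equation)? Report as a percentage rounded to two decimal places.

6.53%

South Korea: (1 + 0.0518)/(1 + 0.0340) − 1 = 1.7215%
Japan: (1 + 0.0633)/(1 + 0.1170) − 1 = -4.8075%
Differential = 1.7215% − (-4.8075%) = 6.5290% → 6.53%.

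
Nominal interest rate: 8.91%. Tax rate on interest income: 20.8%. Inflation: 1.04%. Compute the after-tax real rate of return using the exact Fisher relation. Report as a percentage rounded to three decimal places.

After-tax nominal return = 8.91% × (1 − 0.208) = 7.05672%.
1 + r = 1.0705672 / 1.01040 = 1.059548
After-tax real rate = 1.059548 − 1 → 5.955%.

5.955%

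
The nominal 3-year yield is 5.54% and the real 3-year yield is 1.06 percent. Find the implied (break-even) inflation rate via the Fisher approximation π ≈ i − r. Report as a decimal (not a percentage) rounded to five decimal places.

0.04480

π ≈ i − r = 5.54% − 1.06% → 0.04480.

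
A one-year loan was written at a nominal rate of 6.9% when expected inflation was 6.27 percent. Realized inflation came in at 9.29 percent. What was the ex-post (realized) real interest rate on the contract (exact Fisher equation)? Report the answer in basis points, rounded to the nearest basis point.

-219 basis points

Ex-post: (1 + 0.0690)/(1 + 0.0929) − 1 = -2.1868%
So the realized real rate is -219 basis points.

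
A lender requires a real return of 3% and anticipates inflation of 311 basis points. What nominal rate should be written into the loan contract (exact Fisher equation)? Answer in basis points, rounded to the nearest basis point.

620 basis points

(1 + i) = (1 + r)(1 + π) = 1.03000 × 1.03110 = 1.062033
i = 1.062033 − 1, so the required nominal rate is 620 basis points.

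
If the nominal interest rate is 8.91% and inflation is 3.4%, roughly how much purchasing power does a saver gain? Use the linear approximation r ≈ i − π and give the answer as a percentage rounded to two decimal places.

5.51%

r ≈ i − π = 8.91% − 3.4% = 5.51%.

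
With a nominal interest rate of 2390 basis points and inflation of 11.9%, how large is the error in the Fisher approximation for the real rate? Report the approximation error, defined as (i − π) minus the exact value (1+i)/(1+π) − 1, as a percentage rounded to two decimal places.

Approximate: r ≈ 23.900% − 11.900% = 12.0000%
Exact: (1 + 0.2390)/(1 + 0.1190) − 1 = 10.7239%
Error = 12.0000% − 10.7239% = 1.2761% → 1.28%.

1.28%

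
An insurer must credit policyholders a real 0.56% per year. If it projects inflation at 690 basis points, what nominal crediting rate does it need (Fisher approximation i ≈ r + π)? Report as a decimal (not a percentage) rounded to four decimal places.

0.0746

i ≈ r + π = 0.56% + 6.9% = 0.0746.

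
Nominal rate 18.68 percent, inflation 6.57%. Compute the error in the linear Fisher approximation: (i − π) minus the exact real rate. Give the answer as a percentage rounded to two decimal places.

0.75%

Approximate: r ≈ 18.680% − 6.570% = 12.1100%
Exact: (1 + 0.1868)/(1 + 0.0657) − 1 = 11.3634%
Error = 12.1100% − 11.3634% = 0.7466% → 0.75%.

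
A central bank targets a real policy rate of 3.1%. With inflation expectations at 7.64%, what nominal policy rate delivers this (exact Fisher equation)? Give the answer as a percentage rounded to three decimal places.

(1 + i) = (1 + r)(1 + π) = 1.03100 × 1.07640 = 1.1097684
i = 1.1097684 − 1, so the required nominal rate is 10.977%.

10.977%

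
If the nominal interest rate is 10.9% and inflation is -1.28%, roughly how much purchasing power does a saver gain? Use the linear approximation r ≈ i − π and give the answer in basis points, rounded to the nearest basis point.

1218 basis points

r ≈ i − π = 10.9% − (-1.28%) = 1218 basis points.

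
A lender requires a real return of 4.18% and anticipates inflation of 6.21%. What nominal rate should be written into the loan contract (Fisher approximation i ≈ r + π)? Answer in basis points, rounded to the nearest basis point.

1039 basis points

i ≈ r + π = 4.18% + 6.21% = 1039 basis points.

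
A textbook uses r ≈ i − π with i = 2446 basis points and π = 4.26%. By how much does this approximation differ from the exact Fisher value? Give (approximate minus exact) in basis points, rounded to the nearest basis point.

Approximate: r ≈ 24.460% − 4.260% = 20.2000%
Exact: (1 + 0.2446)/(1 + 0.0426) − 1 = 19.3746%
Error = 20.2000% − 19.3746% = 0.8254% → 83 basis points.

83 basis points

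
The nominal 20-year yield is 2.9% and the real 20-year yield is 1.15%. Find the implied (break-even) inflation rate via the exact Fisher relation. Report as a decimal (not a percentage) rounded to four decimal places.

0.0173

(1 + π) = (1 + i)/(1 + r) = 1.02900 / 1.01150 = 1.017301
Break-even inflation = 1.017301 − 1 → 0.0173.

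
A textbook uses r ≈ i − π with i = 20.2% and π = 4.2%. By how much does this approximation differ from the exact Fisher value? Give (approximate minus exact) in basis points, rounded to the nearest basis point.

Approximate: r ≈ 20.200% − 4.200% = 16.0000%
Exact: (1 + 0.2020)/(1 + 0.0420) − 1 = 15.3551%
Error = 16.0000% − 15.3551% = 0.6449% → 64 basis points.

64 basis points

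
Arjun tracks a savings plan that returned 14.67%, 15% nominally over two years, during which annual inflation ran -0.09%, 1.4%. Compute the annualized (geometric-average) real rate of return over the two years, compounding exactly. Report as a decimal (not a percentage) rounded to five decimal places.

Nominal growth factor = 1.1467 × 1.1500 = 1.31870500
Price-level growth factor = 0.9991 × 1.0140 = 1.01308740
Real growth factor = 1.31870500 / 1.01308740 = 1.30166953
Annualized real rate = 1.30166953^(1/2) − 1 = 14.0907% → 0.14091.

0.14091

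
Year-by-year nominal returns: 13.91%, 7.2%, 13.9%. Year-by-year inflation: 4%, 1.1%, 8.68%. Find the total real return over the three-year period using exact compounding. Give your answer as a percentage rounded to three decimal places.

Nominal growth factor = 1.1391 × 1.0720 × 1.1390 = 1.390850
Price-level growth factor = 1.0400 × 1.0110 × 1.0868 = 1.142705
Real growth factor = 1.390850 / 1.142705 = 1.217156
Total real return = 1.217156 − 1 → 21.716%.

21.716%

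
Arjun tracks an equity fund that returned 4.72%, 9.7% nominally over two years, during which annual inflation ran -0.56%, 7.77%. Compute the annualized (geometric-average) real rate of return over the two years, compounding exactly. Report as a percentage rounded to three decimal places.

Nominal growth factor = 1.0472 × 1.0970 = 1.14877840
Price-level growth factor = 0.9944 × 1.0777 = 1.07166488
Real growth factor = 1.14877840 / 1.07166488 = 1.07195675
Annualized real rate = 1.07195675^(1/2) − 1 = 3.5353% → 3.535%.

3.535%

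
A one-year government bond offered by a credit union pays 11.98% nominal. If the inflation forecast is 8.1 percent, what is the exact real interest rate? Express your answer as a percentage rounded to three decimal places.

By the Fisher equation, 1 + r = (1 + i)/(1 + π).
1 + r = 1.11980 / 1.08100 = 1.035893
r = 1.035893 − 1 = 3.5893%, i.e. 3.589%.

3.589%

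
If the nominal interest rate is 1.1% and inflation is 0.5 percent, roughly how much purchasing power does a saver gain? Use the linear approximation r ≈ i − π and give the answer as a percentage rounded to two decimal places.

0.60%

r ≈ i − π = 1.1% − 0.5% = 0.60%.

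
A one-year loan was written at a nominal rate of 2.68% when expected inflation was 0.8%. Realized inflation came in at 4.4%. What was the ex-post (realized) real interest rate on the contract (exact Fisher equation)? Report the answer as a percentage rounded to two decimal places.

Ex-post: (1 + 0.0268)/(1 + 0.0440) − 1 = -1.6475%
So the realized real rate is -1.65%.

-1.65%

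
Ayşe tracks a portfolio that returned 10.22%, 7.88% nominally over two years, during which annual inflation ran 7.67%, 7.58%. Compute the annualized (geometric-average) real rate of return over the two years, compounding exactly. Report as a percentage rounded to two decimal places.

1.32%

Compound the nominal returns: 1.1022 × 1.0788 = 1.18905336.
Compound inflation: 1.0767 × 1.0758 = 1.15831386.
Deflate: 1.18905336 / 1.15831386 = 1.02653814.
Annualized real rate = 1.02653814^(1/2) − 1 = 1.3182% → 1.32%.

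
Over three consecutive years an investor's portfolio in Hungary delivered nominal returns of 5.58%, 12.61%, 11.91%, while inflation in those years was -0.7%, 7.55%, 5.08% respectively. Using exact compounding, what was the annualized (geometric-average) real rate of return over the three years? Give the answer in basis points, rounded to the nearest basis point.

584 basis points

Nominal growth factor = 1.0558 × 1.1261 × 1.1191 = 1.33053870
Price-level growth factor = 0.9930 × 1.0755 × 1.0508 = 1.12222445
Real growth factor = 1.33053870 / 1.12222445 = 1.18562619
Annualized real rate = 1.18562619^(1/3) − 1 = 5.8399% → 584 basis points.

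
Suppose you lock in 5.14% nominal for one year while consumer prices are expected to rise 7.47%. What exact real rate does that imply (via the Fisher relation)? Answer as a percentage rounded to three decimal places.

1 + r = 1.05140 / 1.07470 = 0.978320
r = 0.978320 − 1 = -2.1680%, i.e. -2.168%.

-2.168%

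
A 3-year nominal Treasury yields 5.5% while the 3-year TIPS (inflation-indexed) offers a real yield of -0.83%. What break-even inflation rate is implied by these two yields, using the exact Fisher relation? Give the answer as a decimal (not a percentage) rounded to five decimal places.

(1 + π) = (1 + i)/(1 + r) = 1.05500 / 0.99170 = 1.063830
Break-even inflation = 1.063830 − 1 → 0.06383.

0.06383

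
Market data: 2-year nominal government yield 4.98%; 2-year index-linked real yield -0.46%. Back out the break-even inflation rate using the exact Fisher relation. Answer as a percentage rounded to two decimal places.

(1 + π) = (1 + i)/(1 + r) = 1.04980 / 0.99540 = 1.054651
Break-even inflation = 1.054651 − 1 → 5.47%.

5.47%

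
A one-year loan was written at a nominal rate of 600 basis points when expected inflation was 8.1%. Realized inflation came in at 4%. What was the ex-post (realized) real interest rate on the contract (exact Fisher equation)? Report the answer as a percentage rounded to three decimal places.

Ex-post: (1 + 0.0600)/(1 + 0.0400) − 1 = 1.9231%
So the realized real rate is 1.923%.

1.923%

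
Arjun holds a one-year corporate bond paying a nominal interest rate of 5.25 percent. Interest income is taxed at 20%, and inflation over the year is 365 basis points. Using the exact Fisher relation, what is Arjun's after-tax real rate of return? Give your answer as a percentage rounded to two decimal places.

0.53%

After-tax nominal return = 5.25% × (1 − 0.2) = 4.2000%.
1 + r = 1.04200 / 1.03650 = 1.005306
After-tax real rate = 1.005306 − 1 → 0.53%.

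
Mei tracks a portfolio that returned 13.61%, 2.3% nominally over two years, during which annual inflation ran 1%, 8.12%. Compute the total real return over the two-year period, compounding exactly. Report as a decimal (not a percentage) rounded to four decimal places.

Compound the nominal returns: 1.1361 × 1.0230 = 1.162230.
Compound inflation: 1.0100 × 1.0812 = 1.092012.
Deflate: 1.162230 / 1.092012 = 1.064302.
Total real return = 1.064302 − 1 → 0.0643.

0.0643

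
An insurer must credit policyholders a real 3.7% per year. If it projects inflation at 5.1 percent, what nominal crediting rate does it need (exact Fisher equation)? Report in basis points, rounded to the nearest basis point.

(1 + i) = (1 + r)(1 + π) = 1.03700 × 1.05100 = 1.089887
i = 1.089887 − 1, so the required nominal rate is 899 basis points.

899 basis points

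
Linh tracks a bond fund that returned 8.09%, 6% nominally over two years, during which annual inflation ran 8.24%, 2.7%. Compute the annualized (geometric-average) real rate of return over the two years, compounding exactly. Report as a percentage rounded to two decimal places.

Compound the nominal returns: 1.0809 × 1.0600 = 1.14575400.
Compound inflation: 1.0824 × 1.0270 = 1.11162480.
Deflate: 1.14575400 / 1.11162480 = 1.03070209.
Annualized real rate = 1.03070209^(1/2) − 1 = 1.5235% → 1.52%.

1.52%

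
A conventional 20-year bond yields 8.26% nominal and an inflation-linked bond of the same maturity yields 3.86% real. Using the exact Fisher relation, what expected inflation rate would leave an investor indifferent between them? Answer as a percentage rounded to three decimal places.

(1 + π) = (1 + i)/(1 + r) = 1.08260 / 1.03860 = 1.0423647
Break-even inflation = 1.0423647 − 1 → 4.236%.

4.236%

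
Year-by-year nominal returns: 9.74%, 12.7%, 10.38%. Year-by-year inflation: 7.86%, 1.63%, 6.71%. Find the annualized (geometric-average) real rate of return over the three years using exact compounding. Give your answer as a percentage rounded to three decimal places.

Nominal growth factor = 1.0974 × 1.1270 × 1.1038 = 1.36514651
Price-level growth factor = 1.0786 × 1.0163 × 1.0671 = 1.16973494
Real growth factor = 1.36514651 / 1.16973494 = 1.16705628
Annualized real rate = 1.16705628^(1/3) − 1 = 5.2844% → 5.284%.

5.284%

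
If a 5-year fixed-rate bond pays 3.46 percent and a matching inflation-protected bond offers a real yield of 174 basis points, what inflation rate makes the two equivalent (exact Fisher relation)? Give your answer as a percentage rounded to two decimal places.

(1 + π) = (1 + i)/(1 + r) = 1.03460 / 1.01740 = 1.016906
Break-even inflation = 1.016906 − 1 → 1.69%.

1.69%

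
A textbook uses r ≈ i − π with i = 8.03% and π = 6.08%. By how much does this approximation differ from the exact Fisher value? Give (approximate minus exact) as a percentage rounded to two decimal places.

Approximate: r ≈ 8.030% − 6.080% = 1.9500%
Exact: (1 + 0.0803)/(1 + 0.0608) − 1 = 1.8382%
Error = 1.9500% − 1.8382% = 0.1118% → 0.11%.

0.11%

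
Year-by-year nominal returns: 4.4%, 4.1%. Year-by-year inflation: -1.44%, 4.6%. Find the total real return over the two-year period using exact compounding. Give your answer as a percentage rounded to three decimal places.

5.419%

Compound the nominal returns: 1.0440 × 1.0410 = 1.086804.
Compound inflation: 0.9856 × 1.0460 = 1.030938.
Deflate: 1.086804 / 1.030938 = 1.054190.
Total real return = 1.054190 − 1 → 5.419%.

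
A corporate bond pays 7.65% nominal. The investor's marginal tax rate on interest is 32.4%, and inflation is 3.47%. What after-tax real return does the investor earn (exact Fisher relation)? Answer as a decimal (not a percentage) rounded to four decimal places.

0.0164

After-tax nominal return = 7.65% × (1 − 0.324) = 5.1714%.
1 + r = 1.051714 / 1.03470 = 1.016443
After-tax real rate = 1.016443 − 1 → 0.0164.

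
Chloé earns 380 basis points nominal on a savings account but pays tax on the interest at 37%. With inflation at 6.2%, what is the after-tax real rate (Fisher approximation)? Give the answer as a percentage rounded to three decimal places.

-3.806%

After-tax nominal return = 3.8% × (1 − 0.37) = 2.3940%.
r ≈ 2.3940% − 6.2% → -3.806%.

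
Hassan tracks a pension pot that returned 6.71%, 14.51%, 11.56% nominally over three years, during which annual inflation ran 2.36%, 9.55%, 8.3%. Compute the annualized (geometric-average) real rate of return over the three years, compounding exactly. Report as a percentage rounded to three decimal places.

3.927%

Nominal growth factor = 1.0671 × 1.1451 × 1.1156 = 1.36319204
Price-level growth factor = 1.0236 × 1.0955 × 1.0830 = 1.21442617
Real growth factor = 1.36319204 / 1.21442617 = 1.12249890
Annualized real rate = 1.12249890^(1/3) − 1 = 3.9271% → 3.927%.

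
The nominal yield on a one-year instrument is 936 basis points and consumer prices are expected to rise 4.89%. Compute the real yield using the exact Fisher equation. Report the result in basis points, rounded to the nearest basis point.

426 basis points

1 + r = 1.09360 / 1.04890 = 1.042616
r = 1.042616 − 1 = 4.2616%, i.e. 426 basis points.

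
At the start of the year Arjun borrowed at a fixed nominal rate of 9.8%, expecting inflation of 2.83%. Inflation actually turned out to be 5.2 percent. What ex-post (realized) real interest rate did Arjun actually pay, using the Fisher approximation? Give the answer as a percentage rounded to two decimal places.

4.60%

Ex-post: 9.8% − 5.2% = 4.600%
So the realized real rate is 4.60%.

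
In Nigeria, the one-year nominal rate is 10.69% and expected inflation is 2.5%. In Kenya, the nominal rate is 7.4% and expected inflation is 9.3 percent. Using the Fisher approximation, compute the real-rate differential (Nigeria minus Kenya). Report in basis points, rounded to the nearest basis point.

1009 basis points

Nigeria: 10.69% − 2.5% = 8.190%
Kenya: 7.4% − 9.3% = -1.900%
Differential = 10.090% → 1009 basis points.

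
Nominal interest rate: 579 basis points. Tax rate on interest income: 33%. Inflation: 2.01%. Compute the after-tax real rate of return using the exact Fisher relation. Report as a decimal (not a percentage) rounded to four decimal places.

0.0183

After-tax nominal return = 5.79% × (1 − 0.33) = 3.8793%.
1 + r = 1.038793 / 1.02010 = 1.018325
After-tax real rate = 1.018325 − 1 → 0.0183.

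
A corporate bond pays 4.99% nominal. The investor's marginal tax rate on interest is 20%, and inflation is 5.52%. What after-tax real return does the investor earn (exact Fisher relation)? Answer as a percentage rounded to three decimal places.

After-tax nominal return = 4.99% × (1 − 0.2) = 3.9920%.
1 + r = 1.03992 / 1.05520 = 0.985519
After-tax real rate = 0.985519 − 1 → -1.448%.

-1.448%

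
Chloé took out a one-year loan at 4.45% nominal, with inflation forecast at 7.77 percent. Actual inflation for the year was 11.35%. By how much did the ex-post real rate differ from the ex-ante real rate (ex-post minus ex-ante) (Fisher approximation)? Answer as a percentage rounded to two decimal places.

-3.58%

Ex-ante: 4.45% − 7.77% = -3.320%
Ex-post: 4.45% − 11.35% = -6.900%
Difference (ex-post − ex-ante) = -3.5800% → -3.58%.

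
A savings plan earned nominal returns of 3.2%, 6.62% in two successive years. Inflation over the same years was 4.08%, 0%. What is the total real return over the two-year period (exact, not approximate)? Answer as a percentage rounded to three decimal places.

Compound the nominal returns: 1.0320 × 1.0662 = 1.1003184.
Compound inflation: 1.0408 × 1.0000 = 1.0408000.
Deflate: 1.1003184 / 1.0408000 = 1.0571852.
Total real return = 1.0571852 − 1 → 5.719%.

5.719%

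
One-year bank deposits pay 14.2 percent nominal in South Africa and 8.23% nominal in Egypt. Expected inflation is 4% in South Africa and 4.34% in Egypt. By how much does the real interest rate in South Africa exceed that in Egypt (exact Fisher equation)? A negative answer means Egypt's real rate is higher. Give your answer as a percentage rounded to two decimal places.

6.08%

South Africa: (1 + 0.1420)/(1 + 0.0400) − 1 = 9.8077%
Egypt: (1 + 0.0823)/(1 + 0.0434) − 1 = 3.7282%
Differential = 9.8077% − 3.7282% = 6.0795% → 6.08%.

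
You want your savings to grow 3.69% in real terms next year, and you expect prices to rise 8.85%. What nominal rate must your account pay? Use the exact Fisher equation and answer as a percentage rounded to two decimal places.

12.87%

(1 + i) = (1 + r)(1 + π) = 1.03690 × 1.08850 = 1.12866565
i = 1.12866565 − 1, so the required nominal rate is 12.87%.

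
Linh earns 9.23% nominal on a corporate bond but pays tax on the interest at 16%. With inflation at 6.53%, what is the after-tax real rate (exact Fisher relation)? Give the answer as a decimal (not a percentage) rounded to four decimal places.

0.0115

After-tax nominal return = 9.23% × (1 − 0.16) = 7.7532%.
1 + r = 1.077532 / 1.06530 = 1.011482
After-tax real rate = 1.011482 − 1 → 0.0115.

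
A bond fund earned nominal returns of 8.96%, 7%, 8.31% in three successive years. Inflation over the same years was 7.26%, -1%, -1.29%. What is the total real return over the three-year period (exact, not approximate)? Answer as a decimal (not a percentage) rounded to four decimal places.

0.2047

Compound the nominal returns: 1.0896 × 1.0700 × 1.0831 = 1.262756.
Compound inflation: 1.0726 × 0.9900 × 0.9871 = 1.048176.
Deflate: 1.262756 / 1.048176 = 1.204718.
Total real return = 1.204718 − 1 → 0.2047.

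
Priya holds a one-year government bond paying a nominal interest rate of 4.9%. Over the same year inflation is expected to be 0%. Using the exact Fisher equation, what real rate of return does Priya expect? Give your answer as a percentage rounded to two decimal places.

1 + r = 1.04900 / 1.00000 = 1.049000
r = 1.049000 − 1 = 4.9000%, i.e. 4.90%.

4.90%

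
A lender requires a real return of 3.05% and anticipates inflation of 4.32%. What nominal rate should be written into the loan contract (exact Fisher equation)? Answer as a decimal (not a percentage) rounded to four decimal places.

(1 + i) = (1 + r)(1 + π) = 1.03050 × 1.04320 = 1.0750176
i = 1.0750176 − 1, so the required nominal rate is 0.0750.

0.0750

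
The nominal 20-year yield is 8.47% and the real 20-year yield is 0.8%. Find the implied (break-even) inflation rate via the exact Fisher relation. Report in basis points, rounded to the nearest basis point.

(1 + π) = (1 + i)/(1 + r) = 1.08470 / 1.00800 = 1.076091
Break-even inflation = 1.076091 − 1 → 761 basis points.

761 basis points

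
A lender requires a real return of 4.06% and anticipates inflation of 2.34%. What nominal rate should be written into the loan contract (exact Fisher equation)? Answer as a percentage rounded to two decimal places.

(1 + i) = (1 + r)(1 + π) = 1.04060 × 1.02340 = 1.06495004
i = 1.06495004 − 1, so the required nominal rate is 6.50%.

6.50%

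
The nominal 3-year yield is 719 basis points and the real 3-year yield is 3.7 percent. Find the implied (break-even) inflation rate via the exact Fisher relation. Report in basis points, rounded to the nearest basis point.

337 basis points

(1 + π) = (1 + i)/(1 + r) = 1.07190 / 1.03700 = 1.033655
Break-even inflation = 1.033655 − 1 → 337 basis points.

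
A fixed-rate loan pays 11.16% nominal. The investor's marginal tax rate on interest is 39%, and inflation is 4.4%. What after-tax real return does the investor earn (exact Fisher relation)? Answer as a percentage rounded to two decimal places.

After-tax nominal return = 11.16% × (1 − 0.39) = 6.8076%.
1 + r = 1.068076 / 1.04400 = 1.023061
After-tax real rate = 1.023061 − 1 → 2.31%.

2.31%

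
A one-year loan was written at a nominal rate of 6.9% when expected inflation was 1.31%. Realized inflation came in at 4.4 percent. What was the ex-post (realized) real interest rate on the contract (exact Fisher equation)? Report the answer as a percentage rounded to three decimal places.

Ex-post: (1 + 0.0690)/(1 + 0.0440) − 1 = 2.3946%
So the realized real rate is 2.395%.

2.395%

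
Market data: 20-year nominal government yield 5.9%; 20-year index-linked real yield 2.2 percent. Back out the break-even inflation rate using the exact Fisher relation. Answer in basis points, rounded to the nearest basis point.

362 basis points

(1 + π) = (1 + i)/(1 + r) = 1.05900 / 1.02200 = 1.036204
Break-even inflation = 1.036204 − 1 → 362 basis points.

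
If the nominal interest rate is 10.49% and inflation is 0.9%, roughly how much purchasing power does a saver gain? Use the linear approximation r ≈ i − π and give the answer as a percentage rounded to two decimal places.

9.59%

r ≈ i − π = 10.49% − 0.9% = 9.59%.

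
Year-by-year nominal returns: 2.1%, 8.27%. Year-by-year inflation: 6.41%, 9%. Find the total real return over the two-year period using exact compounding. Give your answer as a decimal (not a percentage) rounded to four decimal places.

Nominal growth factor = 1.0210 × 1.0827 = 1.105437
Price-level growth factor = 1.0641 × 1.0900 = 1.159869
Real growth factor = 1.105437 / 1.159869 = 0.953070
Total real return = 0.953070 − 1 → -0.0469.

-0.0469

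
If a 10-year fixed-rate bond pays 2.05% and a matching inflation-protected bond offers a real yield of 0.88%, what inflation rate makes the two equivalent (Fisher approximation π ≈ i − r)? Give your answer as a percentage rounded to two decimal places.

π ≈ i − r = 2.05% − 0.88% → 1.17%.

1.17%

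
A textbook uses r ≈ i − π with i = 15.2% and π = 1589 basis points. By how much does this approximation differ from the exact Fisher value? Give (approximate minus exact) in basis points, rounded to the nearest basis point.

-9 basis points

Approximate: r ≈ 15.200% − 15.890% = -0.6900%
Exact: (1 + 0.1520)/(1 + 0.1589) − 1 = -0.5954%
Error = -0.6900% − (-0.5954%) = -0.0946% → -9 basis points.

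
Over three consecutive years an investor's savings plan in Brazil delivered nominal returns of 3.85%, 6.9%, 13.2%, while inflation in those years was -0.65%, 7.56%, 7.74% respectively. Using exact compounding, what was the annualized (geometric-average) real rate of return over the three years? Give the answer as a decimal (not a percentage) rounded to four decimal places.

Compound the nominal returns: 1.0385 × 1.0690 × 1.1320 = 1.25669716.
Compound inflation: 0.9935 × 1.0756 × 1.0774 = 1.15131891.
Deflate: 1.25669716 / 1.15131891 = 1.09152829.
Annualized real rate = 1.09152829^(1/3) − 1 = 2.9623% → 0.0296.

0.0296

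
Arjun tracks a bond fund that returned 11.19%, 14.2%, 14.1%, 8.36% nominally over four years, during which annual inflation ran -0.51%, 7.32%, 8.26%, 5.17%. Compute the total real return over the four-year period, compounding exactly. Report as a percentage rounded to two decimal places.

Compound the nominal returns: 1.1119 × 1.1420 × 1.1410 × 1.0836 = 1.569952.
Compound inflation: 0.9949 × 1.0732 × 1.0826 × 1.0517 = 1.215682.
Deflate: 1.569952 / 1.215682 = 1.291417.
Total real return = 1.291417 − 1 → 29.14%.

29.14%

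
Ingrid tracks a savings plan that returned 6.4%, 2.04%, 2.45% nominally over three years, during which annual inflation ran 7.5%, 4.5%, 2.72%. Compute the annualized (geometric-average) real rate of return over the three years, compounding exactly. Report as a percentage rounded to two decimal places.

-1.22%

Nominal growth factor = 1.0640 × 1.0204 × 1.0245 = 1.11230539
Price-level growth factor = 1.0750 × 1.0450 × 1.0272 = 1.15393080
Real growth factor = 1.11230539 / 1.15393080 = 0.96392729
Annualized real rate = 0.96392729^(1/3) − 1 = -1.2172% → -1.22%.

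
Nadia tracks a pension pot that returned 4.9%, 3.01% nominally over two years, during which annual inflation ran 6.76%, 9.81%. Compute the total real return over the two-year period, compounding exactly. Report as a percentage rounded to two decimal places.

-7.83%

Compound the nominal returns: 1.0490 × 1.0301 = 1.080575.
Compound inflation: 1.0676 × 1.0981 = 1.172332.
Deflate: 1.080575 / 1.172332 = 0.921731.
Total real return = 0.921731 − 1 → -7.83%.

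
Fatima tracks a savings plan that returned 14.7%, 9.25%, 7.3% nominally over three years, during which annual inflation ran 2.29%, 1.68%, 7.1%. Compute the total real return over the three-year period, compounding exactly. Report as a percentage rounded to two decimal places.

Nominal growth factor = 1.1470 × 1.0925 × 1.0730 = 1.344574
Price-level growth factor = 1.0229 × 1.0168 × 1.0710 = 1.113931
Real growth factor = 1.344574 / 1.113931 = 1.207053
Total real return = 1.207053 − 1 → 20.71%.

20.71%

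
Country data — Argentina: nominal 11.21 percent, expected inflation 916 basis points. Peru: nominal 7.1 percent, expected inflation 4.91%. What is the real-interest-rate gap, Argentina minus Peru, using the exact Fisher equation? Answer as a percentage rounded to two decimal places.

Argentina: (1 + 0.1121)/(1 + 0.0916) − 1 = 1.8780%
Peru: (1 + 0.0710)/(1 + 0.0491) − 1 = 2.0875%
Differential = 1.8780% − 2.0875% = -0.2095% → -0.21%.

-0.21%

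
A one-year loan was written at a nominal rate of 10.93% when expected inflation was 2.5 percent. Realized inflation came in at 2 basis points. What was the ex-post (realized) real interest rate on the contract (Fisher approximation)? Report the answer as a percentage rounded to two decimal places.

Ex-post: 10.93% − 0.02% = 10.910%
So the realized real rate is 10.91%.

10.91%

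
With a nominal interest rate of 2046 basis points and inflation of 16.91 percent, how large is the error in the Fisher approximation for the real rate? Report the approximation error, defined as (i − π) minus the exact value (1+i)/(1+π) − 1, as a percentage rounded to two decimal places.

Approximate: r ≈ 20.460% − 16.910% = 3.5500%
Exact: (1 + 0.2046)/(1 + 0.1691) − 1 = 3.0365%
Error = 3.5500% − 3.0365% = 0.5135% → 0.51%.

0.51%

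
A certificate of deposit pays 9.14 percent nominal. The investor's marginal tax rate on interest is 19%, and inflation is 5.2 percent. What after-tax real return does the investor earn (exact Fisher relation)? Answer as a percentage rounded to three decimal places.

After-tax nominal return = 9.14% × (1 − 0.19) = 7.4034%.
1 + r = 1.074034 / 1.05200 = 1.0209449
After-tax real rate = 1.0209449 − 1 → 2.094%.

2.094%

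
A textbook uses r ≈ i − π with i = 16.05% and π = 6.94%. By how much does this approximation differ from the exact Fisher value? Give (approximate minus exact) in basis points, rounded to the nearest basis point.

59 basis points

Approximate: r ≈ 16.050% − 6.940% = 9.1100%
Exact: (1 + 0.1605)/(1 + 0.0694) − 1 = 8.5188%
Error = 9.1100% − 8.5188% = 0.5912% → 59 basis points.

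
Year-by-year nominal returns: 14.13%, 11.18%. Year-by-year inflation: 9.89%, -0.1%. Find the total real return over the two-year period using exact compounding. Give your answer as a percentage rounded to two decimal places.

Compound the nominal returns: 1.1413 × 1.1118 = 1.268897.
Compound inflation: 1.0989 × 0.9990 = 1.097801.
Deflate: 1.268897 / 1.097801 = 1.155854.
Total real return = 1.155854 − 1 → 15.59%.

15.59%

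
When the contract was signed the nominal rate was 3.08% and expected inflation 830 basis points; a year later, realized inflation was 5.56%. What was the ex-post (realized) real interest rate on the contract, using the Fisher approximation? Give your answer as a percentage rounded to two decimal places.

Ex-post: 3.08% − 5.56% = -2.480%
So the realized real rate is -2.48%.

-2.48%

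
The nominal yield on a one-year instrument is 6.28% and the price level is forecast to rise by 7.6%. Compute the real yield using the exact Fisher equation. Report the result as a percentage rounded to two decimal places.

By the Fisher relation, 1 + r = (1 + i)/(1 + π).
1 + r = 1.06280 / 1.07600 = 0.987732
r = 0.987732 − 1 = -1.2268%, i.e. -1.23%.

-1.23%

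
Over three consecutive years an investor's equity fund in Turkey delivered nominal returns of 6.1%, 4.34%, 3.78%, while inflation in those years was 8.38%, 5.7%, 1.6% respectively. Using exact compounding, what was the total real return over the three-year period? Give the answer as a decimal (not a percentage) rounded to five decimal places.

-0.01290

Compound the nominal returns: 1.0610 × 1.0434 × 1.0378 = 1.148894.
Compound inflation: 1.0838 × 1.0570 × 1.0160 = 1.163906.
Deflate: 1.148894 / 1.163906 = 0.987102.
Total real return = 0.987102 − 1 → -0.01290.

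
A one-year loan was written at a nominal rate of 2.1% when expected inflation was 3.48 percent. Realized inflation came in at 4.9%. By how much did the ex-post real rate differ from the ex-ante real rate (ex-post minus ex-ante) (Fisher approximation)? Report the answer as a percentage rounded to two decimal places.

-1.42%

Ex-ante: 2.1% − 3.48% = -1.380%
Ex-post: 2.1% − 4.9% = -2.800%
Difference (ex-post − ex-ante) = -1.4200% → -1.42%.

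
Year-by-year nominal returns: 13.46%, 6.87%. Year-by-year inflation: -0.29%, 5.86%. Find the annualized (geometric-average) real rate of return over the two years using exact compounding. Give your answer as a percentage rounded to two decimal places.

Compound the nominal returns: 1.1346 × 1.0687 = 1.21254702.
Compound inflation: 0.9971 × 1.0586 = 1.05553006.
Deflate: 1.21254702 / 1.05553006 = 1.14875650.
Annualized real rate = 1.14875650^(1/2) − 1 = 7.1801% → 7.18%.

7.18%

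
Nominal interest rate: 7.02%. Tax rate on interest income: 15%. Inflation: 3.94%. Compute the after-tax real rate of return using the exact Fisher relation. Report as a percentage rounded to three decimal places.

1.950%

After-tax nominal return = 7.02% × (1 − 0.15) = 5.9670%.
1 + r = 1.05967 / 1.03940 = 1.019502
After-tax real rate = 1.019502 − 1 → 1.950%.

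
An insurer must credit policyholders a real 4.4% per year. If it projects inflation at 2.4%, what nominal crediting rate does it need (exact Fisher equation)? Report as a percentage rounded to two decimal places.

(1 + i) = (1 + r)(1 + π) = 1.04400 × 1.02400 = 1.069056
i = 1.069056 − 1, so the required nominal rate is 6.91%.

6.91%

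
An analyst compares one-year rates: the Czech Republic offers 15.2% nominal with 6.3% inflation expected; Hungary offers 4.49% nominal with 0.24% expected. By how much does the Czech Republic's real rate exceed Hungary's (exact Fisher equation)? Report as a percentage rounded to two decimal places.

4.13%

The Czech Republic: (1 + 0.1520)/(1 + 0.0630) − 1 = 8.3725%
Hungary: (1 + 0.0449)/(1 + 0.0024) − 1 = 4.2398%
Differential = 8.3725% − 4.2398% = 4.1327% → 4.13%.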